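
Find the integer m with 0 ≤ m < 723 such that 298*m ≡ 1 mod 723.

By the extended Euclidean algorithm:
723 = 2×298 + 127
298 = 2×127 + 44
127 = 2×44 + 39
44 = 1×39 + 5
39 = 7×5 + 4
5 = 1×4 + 1
4 = 4×1 + 0
gcd(298, 723) = 1, so the inverse exists.
Bézout: 1 = −61×723 + 148×298.
So 298⁻¹ ≡ 148 (mod 723).

148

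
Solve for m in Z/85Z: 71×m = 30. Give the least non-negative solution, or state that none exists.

10

gcd(71, 85) = 1, so a unique solution mod 85 exists.
71⁻¹ ≡ 6 (mod 85).
m ≡ 6×30 ≡ 10 (mod 85).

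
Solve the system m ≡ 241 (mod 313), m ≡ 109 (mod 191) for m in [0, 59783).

52825

313⁻¹ mod 191: 313*155 ≡ 1 (mod 191), so 313⁻¹ ≡ 155.
m = 241 + 313*((109 − 241)*155 mod 191) = 241 + 313*168 = 52825.
Check: 52825 mod 313 = 241, 52825 mod 191 = 109. ✓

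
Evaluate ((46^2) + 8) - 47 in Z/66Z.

31

(46)^2 ≡ 4 (mod 66)
4 + 8 = 12
12 - 47 = -35 ≡ 31 (mod 66)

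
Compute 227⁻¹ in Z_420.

Apply the Euclidean algorithm and back-substitute:
420 = 1*227 + 193
227 = 1*193 + 34
193 = 5*34 + 23
34 = 1*23 + 11
23 = 2*11 + 1
11 = 11*1 + 0
gcd(227, 420) = 1, so the inverse exists.
Back-substitute for 1:
1 = 1*23 − 2*11
  = −2*34 + 3*23
  = 3*193 − 17*34
  = −17*227 + 20*193
  = 20*420 − 37*227
So 227⁻¹ ≡ −37 ≡ 383 (mod 420).

383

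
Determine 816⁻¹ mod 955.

Apply the Euclidean algorithm and back-substitute:
955 = 1·816 + 139
816 = 5·139 + 121
139 = 1·121 + 18
121 = 6·18 + 13
18 = 1·13 + 5
13 = 2·5 + 3
5 = 1·3 + 2
3 = 1·2 + 1
2 = 2·1 + 0
gcd(816, 955) = 1, so the inverse exists.
Back-substitute for 1:
1 = 1·3 − 1·2
  = −1·5 + 2·3
  = 2·13 − 5·5
  = −5·18 + 7·13
  = 7·121 − 47·18
  = −47·139 + 54·121
  = 54·816 − 317·139
  = −317·955 + 371·816
So 816⁻¹ ≡ 371 (mod 955).

371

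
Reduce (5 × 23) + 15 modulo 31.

5 × 23 = 115 ≡ 22 (mod 31)
22 + 15 = 37 ≡ 6 (mod 31)

6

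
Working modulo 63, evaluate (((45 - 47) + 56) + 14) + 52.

57

45 - 47 = -2 ≡ 61 (mod 63)
61 + 56 = 117 ≡ 54 (mod 63)
54 + 14 = 68 ≡ 5 (mod 63)
5 + 52 = 57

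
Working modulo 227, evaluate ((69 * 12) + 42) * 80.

138

69 * 12 = 828 ≡ 147 (mod 227)
147 + 42 = 189
189 * 80 = 15120 ≡ 138 (mod 227)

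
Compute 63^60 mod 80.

60 in binary is 111100, i.e. 60 = 32 + 16 + 8 + 4.
63^1 ≡ 63 (mod 80)
63^2 ≡ 63^2 = 3969 ≡ 49 (mod 80)
63^4 ≡ 49^2 = 2401 ≡ 1 (mod 80)
63^8 ≡ 1^2 = 1 (mod 80)
63^16 ≡ 1^2 = 1 (mod 80)
63^32 ≡ 1^2 = 1 (mod 80)
63^60 = 63^32 · 63^16 · 63^8 · 63^4 ≡ 1 · 1 · 1 · 1 (mod 80).
Accumulate the product:
1 · 1 = 1
1 · 1 = 1
1 · 1 = 1

1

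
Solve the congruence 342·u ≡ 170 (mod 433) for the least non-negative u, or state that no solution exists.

355

gcd(342, 433) = 1, so a unique solution mod 433 exists.
342⁻¹ ≡ 295 (mod 433).
u ≡ 295·170 ≡ 355 (mod 433).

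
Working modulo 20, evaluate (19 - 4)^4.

5

19 - 4 = 15
(15)^4 ≡ 5 (mod 20)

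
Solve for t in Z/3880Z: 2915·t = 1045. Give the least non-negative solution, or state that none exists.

15

gcd(2915, 3880) = 5, and 5 | 1045, so solutions exist.
Divide through by 5: 583·t mod 776 = 209.
583⁻¹ ≡ 583 (mod 776).
t ≡ 583·209 ≡ 15 (mod 776).
The smallest non-negative solution is t = 15.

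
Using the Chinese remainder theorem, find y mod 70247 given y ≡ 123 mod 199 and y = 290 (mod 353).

199⁻¹ mod 353: 199×204 ≡ 1 (mod 353), so 199⁻¹ ≡ 204.
y = 123 + 199×((290 − 123)×204 mod 353) = 123 + 199×180 = 35943.
Check: 35943 mod 199 = 123, 35943 mod 353 = 290. ✓

35943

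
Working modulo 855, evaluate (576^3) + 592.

808

(576)^3 ≡ 216 (mod 855)
216 + 592 = 808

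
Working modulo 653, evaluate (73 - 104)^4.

179

73 - 104 = -31 ≡ 622 (mod 653)
(622)^4 ≡ 179 (mod 653)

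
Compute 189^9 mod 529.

By square-and-multiply:
189^1 ≡ 189 (mod 529)
189^2 ≡ 189^2 = 35721 ≡ 278 (mod 529)
189^4 ≡ 278^2 = 77284 ≡ 50 (mod 529)
189^8 ≡ 50^2 = 2500 ≡ 384 (mod 529)
189^9 = 189^8 · 189^1 ≡ 384 · 189 (mod 529).
384 · 189 = 72576 ≡ 103 (mod 529).

103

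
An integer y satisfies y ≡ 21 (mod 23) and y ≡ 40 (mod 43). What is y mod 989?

642

23⁻¹ mod 43: 23·15 ≡ 1 (mod 43), so 23⁻¹ ≡ 15.
y = 21 + 23·((40 − 21)·15 mod 43) = 21 + 23·27 = 642.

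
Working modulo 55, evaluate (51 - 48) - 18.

40

51 - 48 = 3
3 - 18 = -15 ≡ 40 (mod 55)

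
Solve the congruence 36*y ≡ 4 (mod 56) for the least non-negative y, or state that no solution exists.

gcd(36, 56) = 4, and 4 | 4, so solutions exist.
Divide through by 4: 9*y ≡ 1 mod 14.
9⁻¹ ≡ 11 (mod 14).
y ≡ 11*1 ≡ 11 (mod 14).
The smallest non-negative solution is y = 11.

11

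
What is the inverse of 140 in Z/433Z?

By the extended Euclidean algorithm:
433 = 3×140 + 13
140 = 10×13 + 10
13 = 1×10 + 3
10 = 3×3 + 1
3 = 3×1 + 0
gcd(140, 433) = 1, so the inverse exists.
Back-substitute for 1:
1 = 1×10 − 3×3
  = −3×13 + 4×10
  = 4×140 − 43×13
  = −43×433 + 133×140
So 140⁻¹ ≡ 133 (mod 433).

133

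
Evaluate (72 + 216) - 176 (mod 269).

72 + 216 = 288 ≡ 19 (mod 269)
19 - 176 = -157 ≡ 112 (mod 269)

112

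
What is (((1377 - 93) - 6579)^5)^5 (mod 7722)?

1377 - 93 = 1284
1284 - 6579 = -5295 ≡ 2427 (mod 7722)
(2427)^5 ≡ 5697 (mod 7722)
(5697)^5 ≡ 945 (mod 7722)

945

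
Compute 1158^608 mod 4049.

1338

By square-and-multiply:
608 in binary is 1001100000, i.e. 608 = 512 + 64 + 32.
1158^1 ≡ 1158 (mod 4049)
1158^2 ≡ 1158^2 = 1340964 ≡ 745 (mod 4049)
1158^4 ≡ 745^2 = 555025 ≡ 312 (mod 4049)
1158^8 ≡ 312^2 = 97344 ≡ 168 (mod 4049)
1158^16 ≡ 168^2 = 28224 ≡ 3930 (mod 4049)
1158^32 ≡ 3930^2 = 15444900 ≡ 2014 (mod 4049)
1158^64 ≡ 2014^2 = 4056196 ≡ 3147 (mod 4049)
1158^128 ≡ 3147^2 = 9903609 ≡ 3804 (mod 4049)
1158^256 ≡ 3804^2 = 14470416 ≡ 3339 (mod 4049)
1158^512 ≡ 3339^2 = 11148921 ≡ 2024 (mod 4049)
1158^608 = 1158^512 * 1158^64 * 1158^32 ≡ 2024 * 3147 * 2014 (mod 4049).
Accumulate the product:
2024 * 3147 = 6369528 ≡ 451
451 * 2014 = 908314 ≡ 1338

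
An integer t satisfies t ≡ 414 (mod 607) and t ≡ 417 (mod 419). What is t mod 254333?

112709

607⁻¹ mod 419: 607*341 ≡ 1 (mod 419), so 607⁻¹ ≡ 341.
t = 414 + 607*((417 − 414)*341 mod 419) = 414 + 607*185 = 112709.
Check: 112709 mod 607 = 414, 112709 mod 419 = 417. ✓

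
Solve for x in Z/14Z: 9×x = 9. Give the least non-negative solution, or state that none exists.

1

gcd(9, 14) = 1, so a unique solution mod 14 exists.
9⁻¹ ≡ 11 (mod 14).
x ≡ 11×9 ≡ 1 (mod 14).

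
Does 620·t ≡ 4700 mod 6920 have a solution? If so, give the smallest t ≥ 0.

175

gcd(620, 6920) = 20, and 20 | 4700, so solutions exist.
Divide through by 20: 31·t mod 346 = 235.
31⁻¹ ≡ 67 (mod 346).
t ≡ 67·235 ≡ 175 (mod 346).
The smallest non-negative solution is t = 175.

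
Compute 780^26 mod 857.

793

26 in binary is 11010, i.e. 26 = 16 + 8 + 2.
780^1 ≡ 780 (mod 857)
780^2 ≡ 780^2 = 608400 ≡ 787 (mod 857)
780^4 ≡ 787^2 = 619369 ≡ 615 (mod 857)
780^8 ≡ 615^2 = 378225 ≡ 288 (mod 857)
780^16 ≡ 288^2 = 82944 ≡ 672 (mod 857)
780^26 = 780^16 × 780^8 × 780^2 ≡ 672 × 288 × 787 (mod 857).
Accumulate the product:
672 × 288 = 193536 ≡ 711
711 × 787 = 559557 ≡ 793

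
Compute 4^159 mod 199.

90

159 in binary is 10011111, i.e. 159 = 128 + 16 + 8 + 4 + 2 + 1.
4^1 ≡ 4 (mod 199)
4^2 ≡ 4^2 = 16 (mod 199)
4^4 ≡ 16^2 = 256 ≡ 57 (mod 199)
4^8 ≡ 57^2 = 3249 ≡ 65 (mod 199)
4^16 ≡ 65^2 = 4225 ≡ 46 (mod 199)
4^32 ≡ 46^2 = 2116 ≡ 126 (mod 199)
4^64 ≡ 126^2 = 15876 ≡ 155 (mod 199)
4^128 ≡ 155^2 = 24025 ≡ 145 (mod 199)
4^159 = 4^128 · 4^16 · 4^8 · 4^4 · 4^2 · 4^1 ≡ 145 · 46 · 65 · 57 · 16 · 4 (mod 199).
Accumulate the product:
145 · 46 = 6670 ≡ 103
103 · 65 = 6695 ≡ 128
128 · 57 = 7296 ≡ 132
132 · 16 = 2112 ≡ 122
122 · 4 = 488 ≡ 90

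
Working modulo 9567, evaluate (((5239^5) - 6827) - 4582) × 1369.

(5239)^5 ≡ 6004 (mod 9567)
6004 - 6827 = -823 ≡ 8744 (mod 9567)
8744 - 4582 = 4162
4162 × 1369 = 5697778 ≡ 5413 (mod 9567)

5413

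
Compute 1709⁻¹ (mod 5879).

5793

5879 = 3×1709 + 752
1709 = 2×752 + 205
752 = 3×205 + 137
205 = 1×137 + 68
137 = 2×68 + 1
68 = 68×1 + 0
gcd(1709, 5879) = 1, so the inverse exists.
Back-substitute for 1:
1 = 1×137 − 2×68
  = −2×205 + 3×137
  = 3×752 − 11×205
  = −11×1709 + 25×752
  = 25×5879 − 86×1709
So 1709⁻¹ ≡ −86 ≡ 5793 (mod 5879).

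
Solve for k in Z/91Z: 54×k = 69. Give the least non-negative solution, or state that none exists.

gcd(54, 91) = 1, so a unique solution mod 91 exists.
54⁻¹ ≡ 59 (mod 91).
k ≡ 59×69 ≡ 67 (mod 91).

67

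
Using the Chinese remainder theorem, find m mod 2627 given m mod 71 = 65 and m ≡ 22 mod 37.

71⁻¹ mod 37: 71×12 ≡ 1 (mod 37), so 71⁻¹ ≡ 12.
m = 65 + 71×((22 − 65)×12 mod 37) = 65 + 71×2 = 207.

207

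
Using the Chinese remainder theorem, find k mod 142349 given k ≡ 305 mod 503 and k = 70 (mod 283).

503⁻¹ mod 283: 503·274 ≡ 1 (mod 283), so 503⁻¹ ≡ 274.
k = 305 + 503·((70 − 305)·274 mod 283) = 305 + 503·134 = 67707.

67707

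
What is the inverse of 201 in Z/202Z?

Run the extended Euclidean algorithm:
202 = 1·201 + 1
201 = 201·1 + 0
gcd(201, 202) = 1, so the inverse exists.
Bézout: 1 = 1·202 − 1·201.
So 201⁻¹ ≡ −1 ≡ 201 (mod 202).

201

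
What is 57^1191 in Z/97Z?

78

1191 in binary is 10010100111, i.e. 1191 = 1024 + 128 + 32 + 4 + 2 + 1.
57^1 ≡ 57 (mod 97)
57^2 ≡ 57^2 = 3249 ≡ 48 (mod 97)
57^4 ≡ 48^2 = 2304 ≡ 73 (mod 97)
57^8 ≡ 73^2 = 5329 ≡ 91 (mod 97)
57^16 ≡ 91^2 = 8281 ≡ 36 (mod 97)
57^32 ≡ 36^2 = 1296 ≡ 35 (mod 97)
57^64 ≡ 35^2 = 1225 ≡ 61 (mod 97)
57^128 ≡ 61^2 = 3721 ≡ 35 (mod 97)
57^256 ≡ 35^2 = 1225 ≡ 61 (mod 97)
57^512 ≡ 61^2 = 3721 ≡ 35 (mod 97)
57^1024 ≡ 35^2 = 1225 ≡ 61 (mod 97)
57^1191 = 57^1024 × 57^128 × 57^32 × 57^4 × 57^2 × 57^1 ≡ 61 × 35 × 35 × 73 × 48 × 57 (mod 97).
Accumulate the product:
61 × 35 = 2135 ≡ 1
1 × 35 = 35
35 × 73 = 2555 ≡ 33
33 × 48 = 1584 ≡ 32
32 × 57 = 1824 ≡ 78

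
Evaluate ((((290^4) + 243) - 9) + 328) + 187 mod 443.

(290)^4 ≡ 27 (mod 443)
27 + 243 = 270
270 - 9 = 261
261 + 328 = 589 ≡ 146 (mod 443)
146 + 187 = 333

333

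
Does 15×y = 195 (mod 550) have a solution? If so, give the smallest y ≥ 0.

gcd(15, 550) = 5, and 5 | 195, so solutions exist.
Divide through by 5: 3×y ≡ 39 mod 110.
3⁻¹ ≡ 37 (mod 110).
y ≡ 37×39 ≡ 13 (mod 110).
The smallest non-negative solution is y = 13.

13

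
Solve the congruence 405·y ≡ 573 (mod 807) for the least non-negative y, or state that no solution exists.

gcd(405, 807) = 3, and 3 | 573, so solutions exist.
Divide through by 3: 135·y ≡ 191 (mod 269).
135⁻¹ ≡ 2 (mod 269).
y ≡ 2·191 ≡ 113 (mod 269).
The smallest non-negative solution is y = 113.

113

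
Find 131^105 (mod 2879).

436

105 in binary is 1101001, i.e. 105 = 64 + 32 + 8 + 1.
131^1 ≡ 131 (mod 2879)
131^2 ≡ 131^2 = 17161 ≡ 2766 (mod 2879)
131^4 ≡ 2766^2 = 7650756 ≡ 1253 (mod 2879)
131^8 ≡ 1253^2 = 1570009 ≡ 954 (mod 2879)
131^16 ≡ 954^2 = 910116 ≡ 352 (mod 2879)
131^32 ≡ 352^2 = 123904 ≡ 107 (mod 2879)
131^64 ≡ 107^2 = 11449 ≡ 2812 (mod 2879)
131^105 = 131^64 · 131^32 · 131^8 · 131^1 ≡ 2812 · 107 · 954 · 131 (mod 2879).
Accumulate the product:
2812 · 107 = 300884 ≡ 1468
1468 · 954 = 1400472 ≡ 1278
1278 · 131 = 167418 ≡ 436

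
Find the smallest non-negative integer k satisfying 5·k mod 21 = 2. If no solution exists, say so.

gcd(5, 21) = 1, so a unique solution mod 21 exists.
5⁻¹ ≡ 17 (mod 21).
k ≡ 17·2 ≡ 13 (mod 21).

13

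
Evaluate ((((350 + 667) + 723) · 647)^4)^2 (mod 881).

744

350 + 667 = 1017 ≡ 136 (mod 881)
136 + 723 = 859
859 · 647 = 555773 ≡ 743 (mod 881)
(743)^4 ≡ 595 (mod 881)
(595)^2 ≡ 744 (mod 881)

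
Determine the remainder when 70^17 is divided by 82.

Compute successive squares:
17 in binary is 10001, i.e. 17 = 16 + 1.
70^1 ≡ 70 (mod 82)
70^2 ≡ 70^2 = 4900 ≡ 62 (mod 82)
70^4 ≡ 62^2 = 3844 ≡ 72 (mod 82)
70^8 ≡ 72^2 = 5184 ≡ 18 (mod 82)
70^16 ≡ 18^2 = 324 ≡ 78 (mod 82)
70^17 = 70^16 * 70^1 ≡ 78 * 70 (mod 82).
78 * 70 = 5460 ≡ 48 (mod 82).

48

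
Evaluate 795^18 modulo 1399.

198

18 in binary is 10010, i.e. 18 = 16 + 2.
795^1 ≡ 795 (mod 1399)
795^2 ≡ 795^2 = 632025 ≡ 1076 (mod 1399)
795^4 ≡ 1076^2 = 1157776 ≡ 803 (mod 1399)
795^8 ≡ 803^2 = 644809 ≡ 1269 (mod 1399)
795^16 ≡ 1269^2 = 1610361 ≡ 112 (mod 1399)
795^18 = 795^16 × 795^2 ≡ 112 × 1076 (mod 1399).
112 × 1076 = 120512 ≡ 198 (mod 1399).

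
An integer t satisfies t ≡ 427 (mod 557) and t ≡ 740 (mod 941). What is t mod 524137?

432659

557⁻¹ mod 941: 557×718 ≡ 1 (mod 941), so 557⁻¹ ≡ 718.
t = 427 + 557×((740 − 427)×718 mod 941) = 427 + 557×776 = 432659.
Check: 432659 mod 557 = 427, 432659 mod 941 = 740. ✓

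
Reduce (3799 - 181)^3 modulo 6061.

3799 - 181 = 3618
(3618)^3 ≡ 208 (mod 6061)

208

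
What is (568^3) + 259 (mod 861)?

617

(568)^3 ≡ 358 (mod 861)
358 + 259 = 617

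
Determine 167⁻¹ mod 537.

164

537 = 3·167 + 36
167 = 4·36 + 23
36 = 1·23 + 13
23 = 1·13 + 10
13 = 1·10 + 3
10 = 3·3 + 1
3 = 3·1 + 0
gcd(167, 537) = 1, so the inverse exists.
Bézout: 1 = −51·537 + 164·167.
So 167⁻¹ ≡ 164 (mod 537).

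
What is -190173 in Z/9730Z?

4427

-190173 = -20×9730 + 4427, so -190173 ≡ 4427 (mod 9730).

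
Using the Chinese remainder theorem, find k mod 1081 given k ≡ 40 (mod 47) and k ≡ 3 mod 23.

47⁻¹ mod 23: 47·1 ≡ 1 (mod 23), so 47⁻¹ ≡ 1.
k = 40 + 47·((3 − 40)·1 mod 23) = 40 + 47·9 = 463.
Check: 463 mod 47 = 40, 463 mod 23 = 3. ✓

463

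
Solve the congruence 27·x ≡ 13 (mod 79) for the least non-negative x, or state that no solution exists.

59

gcd(27, 79) = 1, so a unique solution mod 79 exists.
27⁻¹ ≡ 41 (mod 79).
x ≡ 41·13 ≡ 59 (mod 79).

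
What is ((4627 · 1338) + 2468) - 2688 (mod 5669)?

158

4627 · 1338 = 6190926 ≡ 378 (mod 5669)
378 + 2468 = 2846
2846 - 2688 = 158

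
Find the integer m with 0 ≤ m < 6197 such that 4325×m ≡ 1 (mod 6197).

96

Run the extended Euclidean algorithm:
6197 = 1×4325 + 1872
4325 = 2×1872 + 581
1872 = 3×581 + 129
581 = 4×129 + 65
129 = 1×65 + 64
65 = 1×64 + 1
64 = 64×1 + 0
gcd(4325, 6197) = 1, so the inverse exists.
Back-substitute for 1:
1 = 1×65 − 1×64
  = −1×129 + 2×65
  = 2×581 − 9×129
  = −9×1872 + 29×581
  = 29×4325 − 67×1872
  = −67×6197 + 96×4325
So 4325⁻¹ ≡ 96 (mod 6197).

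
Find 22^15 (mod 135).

73

15 in binary is 1111, i.e. 15 = 8 + 4 + 2 + 1.
22^1 ≡ 22 (mod 135)
22^2 ≡ 22^2 = 484 ≡ 79 (mod 135)
22^4 ≡ 79^2 = 6241 ≡ 31 (mod 135)
22^8 ≡ 31^2 = 961 ≡ 16 (mod 135)
22^15 = 22^8 × 22^4 × 22^2 × 22^1 ≡ 16 × 31 × 79 × 22 (mod 135).
Accumulate the product:
16 × 31 = 496 ≡ 91
91 × 79 = 7189 ≡ 34
34 × 22 = 748 ≡ 73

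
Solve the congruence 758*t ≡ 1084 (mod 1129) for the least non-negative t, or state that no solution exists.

gcd(758, 1129) = 1, so a unique solution mod 1129 exists.
758⁻¹ ≡ 353 (mod 1129).
t ≡ 353*1084 ≡ 1050 (mod 1129).

1050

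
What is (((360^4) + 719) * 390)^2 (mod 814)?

522

(360)^4 ≡ 158 (mod 814)
158 + 719 = 877 ≡ 63 (mod 814)
63 * 390 = 24570 ≡ 150 (mod 814)
(150)^2 ≡ 522 (mod 814)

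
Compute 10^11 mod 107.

10^1 ≡ 10 (mod 107)
10^2 ≡ 10^2 = 100 (mod 107)
10^4 ≡ 100^2 = 10000 ≡ 49 (mod 107)
10^8 ≡ 49^2 = 2401 ≡ 47 (mod 107)
10^11 = 10^8 · 10^2 · 10^1 ≡ 47 · 100 · 10 (mod 107).
Accumulate the product:
47 · 100 = 4700 ≡ 99
99 · 10 = 990 ≡ 27

27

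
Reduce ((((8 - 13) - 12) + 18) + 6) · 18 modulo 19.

8 - 13 = -5 ≡ 14 (mod 19)
14 - 12 = 2
2 + 18 = 20 ≡ 1 (mod 19)
1 + 6 = 7
7 · 18 = 126 ≡ 12 (mod 19)

12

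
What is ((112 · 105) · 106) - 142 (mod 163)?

112 · 105 = 11760 ≡ 24 (mod 163)
24 · 106 = 2544 ≡ 99 (mod 163)
99 - 142 = -43 ≡ 120 (mod 163)

120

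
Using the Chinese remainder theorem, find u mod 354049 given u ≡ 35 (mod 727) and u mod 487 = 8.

207957

727⁻¹ mod 487: 727·278 ≡ 1 (mod 487), so 727⁻¹ ≡ 278.
u = 35 + 727·((8 − 35)·278 mod 487) = 35 + 727·286 = 207957.
Check: 207957 mod 727 = 35, 207957 mod 487 = 8. ✓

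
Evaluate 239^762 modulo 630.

1

239^1 ≡ 239 (mod 630)
239^2 ≡ 239^2 = 57121 ≡ 421 (mod 630)
239^4 ≡ 421^2 = 177241 ≡ 211 (mod 630)
239^8 ≡ 211^2 = 44521 ≡ 421 (mod 630)
239^16 ≡ 421^2 = 177241 ≡ 211 (mod 630)
239^32 ≡ 211^2 = 44521 ≡ 421 (mod 630)
239^64 ≡ 421^2 = 177241 ≡ 211 (mod 630)
239^128 ≡ 211^2 = 44521 ≡ 421 (mod 630)
239^256 ≡ 421^2 = 177241 ≡ 211 (mod 630)
239^512 ≡ 211^2 = 44521 ≡ 421 (mod 630)
239^762 = 239^512 × 239^128 × 239^64 × 239^32 × 239^16 × 239^8 × 239^2 ≡ 421 × 421 × 211 × 421 × 211 × 421 × 421 (mod 630).
Accumulate the product:
421 × 421 = 177241 ≡ 211
211 × 211 = 44521 ≡ 421
421 × 421 = 177241 ≡ 211
211 × 211 = 44521 ≡ 421
421 × 421 = 177241 ≡ 211
211 × 421 = 88831 ≡ 1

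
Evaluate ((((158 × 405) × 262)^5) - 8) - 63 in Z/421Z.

228

158 × 405 = 63990 ≡ 419 (mod 421)
419 × 262 = 109778 ≡ 318 (mod 421)
(318)^5 ≡ 299 (mod 421)
299 - 8 = 291
291 - 63 = 228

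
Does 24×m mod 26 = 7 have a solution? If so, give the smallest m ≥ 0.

no solution

gcd(24, 26) = 2, and 2 does not divide 7.
So the congruence has no solution.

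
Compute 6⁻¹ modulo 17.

3

By the extended Euclidean algorithm:
17 = 2·6 + 5
6 = 1·5 + 1
5 = 5·1 + 0
gcd(6, 17) = 1, so the inverse exists.
Bézout: 1 = −1·17 + 3·6.
So 6⁻¹ ≡ 3 (mod 17).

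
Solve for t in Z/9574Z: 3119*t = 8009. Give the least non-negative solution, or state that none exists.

8625

gcd(3119, 9574) = 1, so a unique solution mod 9574 exists.
3119⁻¹ ≡ 6265 (mod 9574).
t ≡ 6265*8009 ≡ 8625 (mod 9574).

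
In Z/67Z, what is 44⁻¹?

67 = 1·44 + 23
44 = 1·23 + 21
23 = 1·21 + 2
21 = 10·2 + 1
2 = 2·1 + 0
gcd(44, 67) = 1, so the inverse exists.
Back-substitute for 1:
1 = 1·21 − 10·2
  = −10·23 + 11·21
  = 11·44 − 21·23
  = −21·67 + 32·44
So 44⁻¹ ≡ 32 (mod 67).

32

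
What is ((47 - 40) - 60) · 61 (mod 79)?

47 - 40 = 7
7 - 60 = -53 ≡ 26 (mod 79)
26 · 61 = 1586 ≡ 6 (mod 79)

6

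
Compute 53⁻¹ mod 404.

61

404 = 7·53 + 33
53 = 1·33 + 20
33 = 1·20 + 13
20 = 1·13 + 7
13 = 1·7 + 6
7 = 1·6 + 1
6 = 6·1 + 0
gcd(53, 404) = 1, so the inverse exists.
Back-substitute for 1:
1 = 1·7 − 1·6
  = −1·13 + 2·7
  = 2·20 − 3·13
  = −3·33 + 5·20
  = 5·53 − 8·33
  = −8·404 + 61·53
So 53⁻¹ ≡ 61 (mod 404).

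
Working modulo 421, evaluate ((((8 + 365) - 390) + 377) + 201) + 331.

8 + 365 = 373
373 - 390 = -17 ≡ 404 (mod 421)
404 + 377 = 781 ≡ 360 (mod 421)
360 + 201 = 561 ≡ 140 (mod 421)
140 + 331 = 471 ≡ 50 (mod 421)

50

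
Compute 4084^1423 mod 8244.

1423 in binary is 10110001111, i.e. 1423 = 1024 + 256 + 128 + 8 + 4 + 2 + 1.
4084^1 ≡ 4084 (mod 8244)
4084^2 ≡ 4084^2 = 16679056 ≡ 1444 (mod 8244)
4084^4 ≡ 1444^2 = 2085136 ≡ 7648 (mod 8244)
4084^8 ≡ 7648^2 = 58491904 ≡ 724 (mod 8244)
4084^16 ≡ 724^2 = 524176 ≡ 4804 (mod 8244)
4084^32 ≡ 4804^2 = 23078416 ≡ 3460 (mod 8244)
4084^64 ≡ 3460^2 = 11971600 ≡ 1312 (mod 8244)
4084^128 ≡ 1312^2 = 1721344 ≡ 6592 (mod 8244)
4084^256 ≡ 6592^2 = 43454464 ≡ 340 (mod 8244)
4084^512 ≡ 340^2 = 115600 ≡ 184 (mod 8244)
4084^1024 ≡ 184^2 = 33856 ≡ 880 (mod 8244)
4084^1423 = 4084^1024 * 4084^256 * 4084^128 * 4084^8 * 4084^4 * 4084^2 * 4084^1 ≡ 880 * 340 * 6592 * 724 * 7648 * 1444 * 4084 (mod 8244).
Accumulate the product:
880 * 340 = 299200 ≡ 2416
2416 * 6592 = 15926272 ≡ 7108
7108 * 724 = 5146192 ≡ 1936
1936 * 7648 = 14806528 ≡ 304
304 * 1444 = 438976 ≡ 2044
2044 * 4084 = 8347696 ≡ 4768

4768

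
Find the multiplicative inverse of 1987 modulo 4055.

4055 = 2·1987 + 81
1987 = 24·81 + 43
81 = 1·43 + 38
43 = 1·38 + 5
38 = 7·5 + 3
5 = 1·3 + 2
3 = 1·2 + 1
2 = 2·1 + 0
gcd(1987, 4055) = 1, so the inverse exists.
Back-substitute for 1:
1 = 1·3 − 1·2
  = −1·5 + 2·3
  = 2·38 − 15·5
  = −15·43 + 17·38
  = 17·81 − 32·43
  = −32·1987 + 785·81
  = 785·4055 − 1602·1987
So 1987⁻¹ ≡ −1602 ≡ 2453 (mod 4055).

2453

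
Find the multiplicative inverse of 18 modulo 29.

29 = 1*18 + 11
18 = 1*11 + 7
11 = 1*7 + 4
7 = 1*4 + 3
4 = 1*3 + 1
3 = 3*1 + 0
gcd(18, 29) = 1, so the inverse exists.
Back-substitute for 1:
1 = 1*4 − 1*3
  = −1*7 + 2*4
  = 2*11 − 3*7
  = −3*18 + 5*11
  = 5*29 − 8*18
So 18⁻¹ ≡ −8 ≡ 21 (mod 29).

21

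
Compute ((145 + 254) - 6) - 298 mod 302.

145 + 254 = 399 ≡ 97 (mod 302)
97 - 6 = 91
91 - 298 = -207 ≡ 95 (mod 302)

95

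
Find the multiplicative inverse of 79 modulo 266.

165

Run the extended Euclidean algorithm:
266 = 3×79 + 29
79 = 2×29 + 21
29 = 1×21 + 8
21 = 2×8 + 5
8 = 1×5 + 3
5 = 1×3 + 2
3 = 1×2 + 1
2 = 2×1 + 0
gcd(79, 266) = 1, so the inverse exists.
Back-substitute for 1:
1 = 1×3 − 1×2
  = −1×5 + 2×3
  = 2×8 − 3×5
  = −3×21 + 8×8
  = 8×29 − 11×21
  = −11×79 + 30×29
  = 30×266 − 101×79
So 79⁻¹ ≡ −101 ≡ 165 (mod 266).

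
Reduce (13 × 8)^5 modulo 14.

13 × 8 = 104 ≡ 6 (mod 14)
(6)^5 ≡ 6 (mod 14)

6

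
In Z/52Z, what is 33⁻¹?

By the extended Euclidean algorithm:
52 = 1*33 + 19
33 = 1*19 + 14
19 = 1*14 + 5
14 = 2*5 + 4
5 = 1*4 + 1
4 = 4*1 + 0
gcd(33, 52) = 1, so the inverse exists.
Bézout: 1 = 7*52 − 11*33.
So 33⁻¹ ≡ −11 ≡ 41 (mod 52).

41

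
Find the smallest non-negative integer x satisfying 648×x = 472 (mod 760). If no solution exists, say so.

gcd(648, 760) = 8, and 8 | 472, so solutions exist.
Divide through by 8: 81×x ≡ 59 mod 95.
81⁻¹ ≡ 61 (mod 95).
x ≡ 61×59 ≡ 84 (mod 95).
The smallest non-negative solution is x = 84.

84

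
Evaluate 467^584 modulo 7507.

5749

467^1 ≡ 467 (mod 7507)
467^2 ≡ 467^2 = 218089 ≡ 386 (mod 7507)
467^4 ≡ 386^2 = 148996 ≡ 6363 (mod 7507)
467^8 ≡ 6363^2 = 40487769 ≡ 2518 (mod 7507)
467^16 ≡ 2518^2 = 6340324 ≡ 4416 (mod 7507)
467^32 ≡ 4416^2 = 19501056 ≡ 5377 (mod 7507)
467^64 ≡ 5377^2 = 28912129 ≡ 2672 (mod 7507)
467^128 ≡ 2672^2 = 7139584 ≡ 427 (mod 7507)
467^256 ≡ 427^2 = 182329 ≡ 2161 (mod 7507)
467^512 ≡ 2161^2 = 4669921 ≡ 567 (mod 7507)
467^584 = 467^512 · 467^64 · 467^8 ≡ 567 · 2672 · 2518 (mod 7507).
Accumulate the product:
567 · 2672 = 1515024 ≡ 6117
6117 · 2518 = 15402606 ≡ 5749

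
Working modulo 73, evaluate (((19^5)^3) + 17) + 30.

23

(19)^5 ≡ 12 (mod 73)
(12)^3 ≡ 49 (mod 73)
49 + 17 = 66
66 + 30 = 96 ≡ 23 (mod 73)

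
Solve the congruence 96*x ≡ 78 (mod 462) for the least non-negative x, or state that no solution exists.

gcd(96, 462) = 6, and 6 | 78, so solutions exist.
Divide through by 6: 16*x ≡ 13 mod 77.
16⁻¹ ≡ 53 (mod 77).
x ≡ 53*13 ≡ 73 (mod 77).
The smallest non-negative solution is x = 73.

73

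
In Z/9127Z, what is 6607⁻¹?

Apply the Euclidean algorithm and back-substitute:
9127 = 1×6607 + 2520
6607 = 2×2520 + 1567
2520 = 1×1567 + 953
1567 = 1×953 + 614
953 = 1×614 + 339
614 = 1×339 + 275
339 = 1×275 + 64
275 = 4×64 + 19
64 = 3×19 + 7
19 = 2×7 + 5
7 = 1×5 + 2
5 = 2×2 + 1
2 = 2×1 + 0
gcd(6607, 9127) = 1, so the inverse exists.
Bézout: 1 = −2787×9127 + 3850×6607.
So 6607⁻¹ ≡ 3850 (mod 9127).

3850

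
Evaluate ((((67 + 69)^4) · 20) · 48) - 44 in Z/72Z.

52

67 + 69 = 136 ≡ 64 (mod 72)
(64)^4 ≡ 64 (mod 72)
64 · 20 = 1280 ≡ 56 (mod 72)
56 · 48 = 2688 ≡ 24 (mod 72)
24 - 44 = -20 ≡ 52 (mod 72)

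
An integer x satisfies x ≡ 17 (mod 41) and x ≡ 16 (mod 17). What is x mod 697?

41⁻¹ mod 17: 41*5 ≡ 1 (mod 17), so 41⁻¹ ≡ 5.
x = 17 + 41*((16 − 17)*5 mod 17) = 17 + 41*12 = 509.
Check: 509 mod 41 = 17, 509 mod 17 = 16. ✓

509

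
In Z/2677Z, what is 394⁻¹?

1950

Run the extended Euclidean algorithm:
2677 = 6×394 + 313
394 = 1×313 + 81
313 = 3×81 + 70
81 = 1×70 + 11
70 = 6×11 + 4
11 = 2×4 + 3
4 = 1×3 + 1
3 = 3×1 + 0
gcd(394, 2677) = 1, so the inverse exists.
Bézout: 1 = 107×2677 − 727×394.
So 394⁻¹ ≡ −727 ≡ 1950 (mod 2677).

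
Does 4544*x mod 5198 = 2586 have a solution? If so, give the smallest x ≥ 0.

1379

gcd(4544, 5198) = 2, and 2 | 2586, so solutions exist.
Divide through by 2: 2272*x = 1293 (mod 2599).
2272⁻¹ ≡ 1987 (mod 2599).
x ≡ 1987*1293 ≡ 1379 (mod 2599).
The smallest non-negative solution is x = 1379.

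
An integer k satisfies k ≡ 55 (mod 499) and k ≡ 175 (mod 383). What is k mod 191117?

499⁻¹ mod 383: 499×175 ≡ 1 (mod 383), so 499⁻¹ ≡ 175.
k = 55 + 499×((175 − 55)×175 mod 383) = 55 + 499×318 = 158737.

158737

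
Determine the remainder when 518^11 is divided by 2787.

By square-and-multiply:
11 in binary is 1011, i.e. 11 = 8 + 2 + 1.
518^1 ≡ 518 (mod 2787)
518^2 ≡ 518^2 = 268324 ≡ 772 (mod 2787)
518^4 ≡ 772^2 = 595984 ≡ 2353 (mod 2787)
518^8 ≡ 2353^2 = 5536609 ≡ 1627 (mod 2787)
518^11 = 518^8 · 518^2 · 518^1 ≡ 1627 · 772 · 518 (mod 2787).
Accumulate the product:
1627 · 772 = 1256044 ≡ 1894
1894 · 518 = 981092 ≡ 68

68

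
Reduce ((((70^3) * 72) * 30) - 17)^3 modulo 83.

(70)^3 ≡ 44 (mod 83)
44 * 72 = 3168 ≡ 14 (mod 83)
14 * 30 = 420 ≡ 5 (mod 83)
5 - 17 = -12 ≡ 71 (mod 83)
(71)^3 ≡ 15 (mod 83)

15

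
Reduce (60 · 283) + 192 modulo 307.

60 · 283 = 16980 ≡ 95 (mod 307)
95 + 192 = 287

287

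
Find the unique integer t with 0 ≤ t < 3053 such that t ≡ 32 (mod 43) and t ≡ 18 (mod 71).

1580

43⁻¹ mod 71: 43×38 ≡ 1 (mod 71), so 43⁻¹ ≡ 38.
t = 32 + 43×((18 − 32)×38 mod 71) = 32 + 43×36 = 1580.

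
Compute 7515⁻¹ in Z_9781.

9781 = 1×7515 + 2266
7515 = 3×2266 + 717
2266 = 3×717 + 115
717 = 6×115 + 27
115 = 4×27 + 7
27 = 3×7 + 6
7 = 1×6 + 1
6 = 6×1 + 0
gcd(7515, 9781) = 1, so the inverse exists.
Bézout: 1 = 1111×9781 − 1446×7515.
So 7515⁻¹ ≡ −1446 ≡ 8335 (mod 9781).

8335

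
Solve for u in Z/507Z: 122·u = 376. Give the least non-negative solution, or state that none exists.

gcd(122, 507) = 1, so a unique solution mod 507 exists.
122⁻¹ ≡ 320 (mod 507).
u ≡ 320·376 ≡ 161 (mod 507).

161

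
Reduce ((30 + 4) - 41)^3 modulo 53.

30 + 4 = 34
34 - 41 = -7 ≡ 46 (mod 53)
(46)^3 ≡ 28 (mod 53)

28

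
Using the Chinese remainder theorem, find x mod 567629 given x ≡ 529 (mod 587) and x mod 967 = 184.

187782

587⁻¹ mod 967: 587*313 ≡ 1 (mod 967), so 587⁻¹ ≡ 313.
x = 529 + 587*((184 − 529)*313 mod 967) = 529 + 587*319 = 187782.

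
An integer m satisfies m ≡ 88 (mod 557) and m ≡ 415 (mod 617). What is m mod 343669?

557⁻¹ mod 617: 557*545 ≡ 1 (mod 617), so 557⁻¹ ≡ 545.
m = 88 + 557*((415 − 88)*545 mod 617) = 88 + 557*519 = 289171.

289171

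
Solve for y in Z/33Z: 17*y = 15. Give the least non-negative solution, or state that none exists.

gcd(17, 33) = 1, so a unique solution mod 33 exists.
17⁻¹ ≡ 2 (mod 33).
y ≡ 2*15 ≡ 30 (mod 33).

30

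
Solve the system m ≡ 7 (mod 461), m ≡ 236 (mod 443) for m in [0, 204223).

85292

461⁻¹ mod 443: 461*320 ≡ 1 (mod 443), so 461⁻¹ ≡ 320.
m = 7 + 461*((236 − 7)*320 mod 443) = 7 + 461*185 = 85292.
Check: 85292 mod 461 = 7, 85292 mod 443 = 236. ✓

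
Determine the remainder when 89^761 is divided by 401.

393

89^1 ≡ 89 (mod 401)
89^2 ≡ 89^2 = 7921 ≡ 302 (mod 401)
89^4 ≡ 302^2 = 91204 ≡ 177 (mod 401)
89^8 ≡ 177^2 = 31329 ≡ 51 (mod 401)
89^16 ≡ 51^2 = 2601 ≡ 195 (mod 401)
89^32 ≡ 195^2 = 38025 ≡ 331 (mod 401)
89^64 ≡ 331^2 = 109561 ≡ 88 (mod 401)
89^128 ≡ 88^2 = 7744 ≡ 125 (mod 401)
89^256 ≡ 125^2 = 15625 ≡ 387 (mod 401)
89^512 ≡ 387^2 = 149769 ≡ 196 (mod 401)
89^761 = 89^512 × 89^128 × 89^64 × 89^32 × 89^16 × 89^8 × 89^1 ≡ 196 × 125 × 88 × 331 × 195 × 51 × 89 (mod 401).
Accumulate the product:
196 × 125 = 24500 ≡ 39
39 × 88 = 3432 ≡ 224
224 × 331 = 74144 ≡ 360
360 × 195 = 70200 ≡ 25
25 × 51 = 1275 ≡ 72
72 × 89 = 6408 ≡ 393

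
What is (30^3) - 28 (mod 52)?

(30)^3 ≡ 12 (mod 52)
12 - 28 = -16 ≡ 36 (mod 52)

36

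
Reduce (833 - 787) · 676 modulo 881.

261

833 - 787 = 46
46 · 676 = 31096 ≡ 261 (mod 881)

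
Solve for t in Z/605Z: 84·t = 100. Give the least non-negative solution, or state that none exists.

gcd(84, 605) = 1, so a unique solution mod 605 exists.
84⁻¹ ≡ 569 (mod 605).
t ≡ 569·100 ≡ 30 (mod 605).

30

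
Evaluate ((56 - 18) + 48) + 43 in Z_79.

56 - 18 = 38
38 + 48 = 86 ≡ 7 (mod 79)
7 + 43 = 50

50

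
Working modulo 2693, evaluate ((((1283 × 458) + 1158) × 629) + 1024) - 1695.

943

1283 × 458 = 587614 ≡ 540 (mod 2693)
540 + 1158 = 1698
1698 × 629 = 1068042 ≡ 1614 (mod 2693)
1614 + 1024 = 2638
2638 - 1695 = 943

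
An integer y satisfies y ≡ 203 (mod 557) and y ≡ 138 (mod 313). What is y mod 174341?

109375

557⁻¹ mod 313: 557·127 ≡ 1 (mod 313), so 557⁻¹ ≡ 127.
y = 203 + 557·((138 − 203)·127 mod 313) = 203 + 557·196 = 109375.
Check: 109375 mod 557 = 203, 109375 mod 313 = 138. ✓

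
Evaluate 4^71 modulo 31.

4

4^1 ≡ 4 (mod 31)
4^2 ≡ 4^2 = 16 (mod 31)
4^4 ≡ 16^2 = 256 ≡ 8 (mod 31)
4^8 ≡ 8^2 = 64 ≡ 2 (mod 31)
4^16 ≡ 2^2 = 4 (mod 31)
4^32 ≡ 4^2 = 16 (mod 31)
4^64 ≡ 16^2 = 256 ≡ 8 (mod 31)
4^71 = 4^64 × 4^4 × 4^2 × 4^1 ≡ 8 × 8 × 16 × 4 (mod 31).
Accumulate the product:
8 × 8 = 64 ≡ 2
2 × 16 = 32 ≡ 1
1 × 4 = 4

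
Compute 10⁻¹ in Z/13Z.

4

Run the extended Euclidean algorithm:
13 = 1*10 + 3
10 = 3*3 + 1
3 = 3*1 + 0
gcd(10, 13) = 1, so the inverse exists.
Back-substitute for 1:
1 = 1*10 − 3*3
  = −3*13 + 4*10
So 10⁻¹ ≡ 4 (mod 13).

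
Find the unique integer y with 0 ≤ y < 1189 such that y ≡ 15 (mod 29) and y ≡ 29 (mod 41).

29⁻¹ mod 41: 29*17 ≡ 1 (mod 41), so 29⁻¹ ≡ 17.
y = 15 + 29*((29 − 15)*17 mod 41) = 15 + 29*33 = 972.

972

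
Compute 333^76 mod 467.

199

76 in binary is 1001100, i.e. 76 = 64 + 8 + 4.
333^1 ≡ 333 (mod 467)
333^2 ≡ 333^2 = 110889 ≡ 210 (mod 467)
333^4 ≡ 210^2 = 44100 ≡ 202 (mod 467)
333^8 ≡ 202^2 = 40804 ≡ 175 (mod 467)
333^16 ≡ 175^2 = 30625 ≡ 270 (mod 467)
333^32 ≡ 270^2 = 72900 ≡ 48 (mod 467)
333^64 ≡ 48^2 = 2304 ≡ 436 (mod 467)
333^76 = 333^64 × 333^8 × 333^4 ≡ 436 × 175 × 202 (mod 467).
Accumulate the product:
436 × 175 = 76300 ≡ 179
179 × 202 = 36158 ≡ 199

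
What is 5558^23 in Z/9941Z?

By square-and-multiply:
5558^1 ≡ 5558 (mod 9941)
5558^2 ≡ 5558^2 = 30891364 ≡ 4677 (mod 9941)
5558^4 ≡ 4677^2 = 21874329 ≡ 4129 (mod 9941)
5558^8 ≡ 4129^2 = 17048641 ≡ 9767 (mod 9941)
5558^16 ≡ 9767^2 = 95394289 ≡ 453 (mod 9941)
5558^23 = 5558^16 · 5558^4 · 5558^2 · 5558^1 ≡ 453 · 4129 · 4677 · 5558 (mod 9941).
Accumulate the product:
453 · 4129 = 1870437 ≡ 1529
1529 · 4677 = 7151133 ≡ 3554
3554 · 5558 = 19753132 ≡ 365

365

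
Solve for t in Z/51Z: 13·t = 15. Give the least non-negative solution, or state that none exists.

9

gcd(13, 51) = 1, so a unique solution mod 51 exists.
13⁻¹ ≡ 4 (mod 51).
t ≡ 4·15 ≡ 9 (mod 51).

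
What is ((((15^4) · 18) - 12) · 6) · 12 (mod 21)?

12

(15)^4 ≡ 15 (mod 21)
15 · 18 = 270 ≡ 18 (mod 21)
18 - 12 = 6
6 · 6 = 36 ≡ 15 (mod 21)
15 · 12 = 180 ≡ 12 (mod 21)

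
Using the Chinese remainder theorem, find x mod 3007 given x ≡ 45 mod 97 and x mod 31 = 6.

2858

97⁻¹ mod 31: 97·8 ≡ 1 (mod 31), so 97⁻¹ ≡ 8.
x = 45 + 97·((6 − 45)·8 mod 31) = 45 + 97·29 = 2858.
Check: 2858 mod 97 = 45, 2858 mod 31 = 6. ✓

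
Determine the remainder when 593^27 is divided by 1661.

1275

Using repeated squaring:
593^1 ≡ 593 (mod 1661)
593^2 ≡ 593^2 = 351649 ≡ 1178 (mod 1661)
593^4 ≡ 1178^2 = 1387684 ≡ 749 (mod 1661)
593^8 ≡ 749^2 = 561001 ≡ 1244 (mod 1661)
593^16 ≡ 1244^2 = 1547536 ≡ 1145 (mod 1661)
593^27 = 593^16 · 593^8 · 593^2 · 593^1 ≡ 1145 · 1244 · 1178 · 593 (mod 1661).
Accumulate the product:
1145 · 1244 = 1424380 ≡ 903
903 · 1178 = 1063734 ≡ 694
694 · 593 = 411542 ≡ 1275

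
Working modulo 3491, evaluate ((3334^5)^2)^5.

2390

(3334)^5 ≡ 2594 (mod 3491)
(2594)^2 ≡ 1679 (mod 3491)
(1679)^5 ≡ 2390 (mod 3491)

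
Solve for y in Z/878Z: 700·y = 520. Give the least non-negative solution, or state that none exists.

76

gcd(700, 878) = 2, and 2 | 520, so solutions exist.
Divide through by 2: 350·y ≡ 260 mod 439.
350⁻¹ ≡ 365 (mod 439).
y ≡ 365·260 ≡ 76 (mod 439).
The smallest non-negative solution is y = 76.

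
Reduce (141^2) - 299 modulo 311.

300

(141)^2 ≡ 288 (mod 311)
288 - 299 = -11 ≡ 300 (mod 311)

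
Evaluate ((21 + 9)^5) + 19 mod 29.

21 + 9 = 30 ≡ 1 (mod 29)
(1)^5 ≡ 1 (mod 29)
1 + 19 = 20

20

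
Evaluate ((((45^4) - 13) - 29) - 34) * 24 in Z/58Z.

52

(45)^4 ≡ 25 (mod 58)
25 - 13 = 12
12 - 29 = -17 ≡ 41 (mod 58)
41 - 34 = 7
7 * 24 = 168 ≡ 52 (mod 58)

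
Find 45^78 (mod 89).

Compute successive squares:
78 in binary is 1001110, i.e. 78 = 64 + 8 + 4 + 2.
45^1 ≡ 45 (mod 89)
45^2 ≡ 45^2 = 2025 ≡ 67 (mod 89)
45^4 ≡ 67^2 = 4489 ≡ 39 (mod 89)
45^8 ≡ 39^2 = 1521 ≡ 8 (mod 89)
45^16 ≡ 8^2 = 64 (mod 89)
45^32 ≡ 64^2 = 4096 ≡ 2 (mod 89)
45^64 ≡ 2^2 = 4 (mod 89)
45^78 = 45^64 * 45^8 * 45^4 * 45^2 ≡ 4 * 8 * 39 * 67 (mod 89).
Accumulate the product:
4 * 8 = 32
32 * 39 = 1248 ≡ 2
2 * 67 = 134 ≡ 45

45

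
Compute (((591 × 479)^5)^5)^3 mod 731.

113

591 × 479 = 283089 ≡ 192 (mod 731)
(192)^5 ≡ 456 (mod 731)
(456)^5 ≡ 46 (mod 731)
(46)^3 ≡ 113 (mod 731)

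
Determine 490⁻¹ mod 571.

430

By the extended Euclidean algorithm:
571 = 1·490 + 81
490 = 6·81 + 4
81 = 20·4 + 1
4 = 4·1 + 0
gcd(490, 571) = 1, so the inverse exists.
Back-substitute for 1:
1 = 1·81 − 20·4
  = −20·490 + 121·81
  = 121·571 − 141·490
So 490⁻¹ ≡ −141 ≡ 430 (mod 571).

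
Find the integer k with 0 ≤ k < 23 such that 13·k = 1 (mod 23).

16

23 = 1·13 + 10
13 = 1·10 + 3
10 = 3·3 + 1
3 = 3·1 + 0
gcd(13, 23) = 1, so the inverse exists.
Bézout: 1 = 4·23 − 7·13.
So 13⁻¹ ≡ −7 ≡ 16 (mod 23).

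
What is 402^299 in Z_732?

588

Using repeated squaring:
402^1 ≡ 402 (mod 732)
402^2 ≡ 402^2 = 161604 ≡ 564 (mod 732)
402^4 ≡ 564^2 = 318096 ≡ 408 (mod 732)
402^8 ≡ 408^2 = 166464 ≡ 300 (mod 732)
402^16 ≡ 300^2 = 90000 ≡ 696 (mod 732)
402^32 ≡ 696^2 = 484416 ≡ 564 (mod 732)
402^64 ≡ 564^2 = 318096 ≡ 408 (mod 732)
402^128 ≡ 408^2 = 166464 ≡ 300 (mod 732)
402^256 ≡ 300^2 = 90000 ≡ 696 (mod 732)
402^299 = 402^256 × 402^32 × 402^8 × 402^2 × 402^1 ≡ 696 × 564 × 300 × 564 × 402 (mod 732).
Accumulate the product:
696 × 564 = 392544 ≡ 192
192 × 300 = 57600 ≡ 504
504 × 564 = 284256 ≡ 240
240 × 402 = 96480 ≡ 588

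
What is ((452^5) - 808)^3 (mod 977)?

400

(452)^5 ≡ 192 (mod 977)
192 - 808 = -616 ≡ 361 (mod 977)
(361)^3 ≡ 400 (mod 977)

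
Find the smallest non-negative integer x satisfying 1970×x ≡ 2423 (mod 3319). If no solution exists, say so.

gcd(1970, 3319) = 1, so a unique solution mod 3319 exists.
1970⁻¹ ≡ 1737 (mod 3319).
x ≡ 1737×2423 ≡ 259 (mod 3319).

259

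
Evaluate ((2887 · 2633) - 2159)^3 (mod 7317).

2887 · 2633 = 7601471 ≡ 6425 (mod 7317)
6425 - 2159 = 4266
(4266)^3 ≡ 6048 (mod 7317)

6048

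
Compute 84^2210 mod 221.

84^1 ≡ 84 (mod 221)
84^2 ≡ 84^2 = 7056 ≡ 205 (mod 221)
84^4 ≡ 205^2 = 42025 ≡ 35 (mod 221)
84^8 ≡ 35^2 = 1225 ≡ 120 (mod 221)
84^16 ≡ 120^2 = 14400 ≡ 35 (mod 221)
84^32 ≡ 35^2 = 1225 ≡ 120 (mod 221)
84^64 ≡ 120^2 = 14400 ≡ 35 (mod 221)
84^128 ≡ 35^2 = 1225 ≡ 120 (mod 221)
84^256 ≡ 120^2 = 14400 ≡ 35 (mod 221)
84^512 ≡ 35^2 = 1225 ≡ 120 (mod 221)
84^1024 ≡ 120^2 = 14400 ≡ 35 (mod 221)
84^2048 ≡ 35^2 = 1225 ≡ 120 (mod 221)
84^2210 = 84^2048 · 84^128 · 84^32 · 84^2 ≡ 120 · 120 · 120 · 205 (mod 221).
Accumulate the product:
120 · 120 = 14400 ≡ 35
35 · 120 = 4200 ≡ 1
1 · 205 = 205

205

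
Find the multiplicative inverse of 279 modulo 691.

213

Apply the Euclidean algorithm and back-substitute:
691 = 2×279 + 133
279 = 2×133 + 13
133 = 10×13 + 3
13 = 4×3 + 1
3 = 3×1 + 0
gcd(279, 691) = 1, so the inverse exists.
Bézout: 1 = −86×691 + 213×279.
So 279⁻¹ ≡ 213 (mod 691).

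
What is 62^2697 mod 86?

2697 in binary is 101010001001, i.e. 2697 = 2048 + 512 + 128 + 8 + 1.
62^1 ≡ 62 (mod 86)
62^2 ≡ 62^2 = 3844 ≡ 60 (mod 86)
62^4 ≡ 60^2 = 3600 ≡ 74 (mod 86)
62^8 ≡ 74^2 = 5476 ≡ 58 (mod 86)
62^16 ≡ 58^2 = 3364 ≡ 10 (mod 86)
62^32 ≡ 10^2 = 100 ≡ 14 (mod 86)
62^64 ≡ 14^2 = 196 ≡ 24 (mod 86)
62^128 ≡ 24^2 = 576 ≡ 60 (mod 86)
62^256 ≡ 60^2 = 3600 ≡ 74 (mod 86)
62^512 ≡ 74^2 = 5476 ≡ 58 (mod 86)
62^1024 ≡ 58^2 = 3364 ≡ 10 (mod 86)
62^2048 ≡ 10^2 = 100 ≡ 14 (mod 86)
62^2697 = 62^2048 · 62^512 · 62^128 · 62^8 · 62^1 ≡ 14 · 58 · 60 · 58 · 62 (mod 86).
Accumulate the product:
14 · 58 = 812 ≡ 38
38 · 60 = 2280 ≡ 44
44 · 58 = 2552 ≡ 58
58 · 62 = 3596 ≡ 70

70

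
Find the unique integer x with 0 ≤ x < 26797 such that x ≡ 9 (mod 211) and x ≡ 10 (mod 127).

13091

211⁻¹ mod 127: 211·62 ≡ 1 (mod 127), so 211⁻¹ ≡ 62.
x = 9 + 211·((10 − 9)·62 mod 127) = 9 + 211·62 = 13091.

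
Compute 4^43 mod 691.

660

Compute successive squares:
43 in binary is 101011, i.e. 43 = 32 + 8 + 2 + 1.
4^1 ≡ 4 (mod 691)
4^2 ≡ 4^2 = 16 (mod 691)
4^4 ≡ 16^2 = 256 (mod 691)
4^8 ≡ 256^2 = 65536 ≡ 582 (mod 691)
4^16 ≡ 582^2 = 338724 ≡ 134 (mod 691)
4^32 ≡ 134^2 = 17956 ≡ 681 (mod 691)
4^43 = 4^32 × 4^8 × 4^2 × 4^1 ≡ 681 × 582 × 16 × 4 (mod 691).
Accumulate the product:
681 × 582 = 396342 ≡ 399
399 × 16 = 6384 ≡ 165
165 × 4 = 660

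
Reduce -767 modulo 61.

-767 = -13·61 + 26, so -767 ≡ 26 (mod 61).

26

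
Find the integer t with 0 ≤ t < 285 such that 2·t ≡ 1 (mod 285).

143

285 = 142×2 + 1
2 = 2×1 + 0
gcd(2, 285) = 1, so the inverse exists.
Back-substitute for 1:
1 = 1×285 − 142×2
So 2⁻¹ ≡ −142 ≡ 143 (mod 285).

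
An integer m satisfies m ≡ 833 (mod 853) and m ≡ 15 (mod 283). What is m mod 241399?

188493

853⁻¹ mod 283: 853·71 ≡ 1 (mod 283), so 853⁻¹ ≡ 71.
m = 833 + 853·((15 − 833)·71 mod 283) = 833 + 853·220 = 188493.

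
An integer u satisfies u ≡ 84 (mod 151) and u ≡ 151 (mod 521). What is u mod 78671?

10050

151⁻¹ mod 521: 151·452 ≡ 1 (mod 521), so 151⁻¹ ≡ 452.
u = 84 + 151·((151 − 84)·452 mod 521) = 84 + 151·66 = 10050.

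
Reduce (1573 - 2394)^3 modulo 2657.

1573 - 2394 = -821 ≡ 1836 (mod 2657)
(1836)^3 ≡ 1671 (mod 2657)

1671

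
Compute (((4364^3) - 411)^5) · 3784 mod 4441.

(4364)^3 ≡ 890 (mod 4441)
890 - 411 = 479
(479)^5 ≡ 1701 (mod 4441)
1701 · 3784 = 6436584 ≡ 1575 (mod 4441)

1575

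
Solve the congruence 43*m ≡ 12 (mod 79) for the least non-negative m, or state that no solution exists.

gcd(43, 79) = 1, so a unique solution mod 79 exists.
43⁻¹ ≡ 68 (mod 79).
m ≡ 68*12 ≡ 26 (mod 79).

26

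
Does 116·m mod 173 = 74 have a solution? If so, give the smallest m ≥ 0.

gcd(116, 173) = 1, so a unique solution mod 173 exists.
116⁻¹ ≡ 88 (mod 173).
m ≡ 88·74 ≡ 111 (mod 173).

111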